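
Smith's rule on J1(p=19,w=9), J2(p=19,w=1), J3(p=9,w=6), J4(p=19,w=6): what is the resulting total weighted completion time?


WSPT order (by p/w): J3 → J1 → J4 → J2
  J3: C=9, w·C=6×9=54
  J1: C=28, w·C=9×28=252
  J4: C=47, w·C=6×47=282
  J2: C=66, w·C=1×66=66
Σ w·C = 654
= 654


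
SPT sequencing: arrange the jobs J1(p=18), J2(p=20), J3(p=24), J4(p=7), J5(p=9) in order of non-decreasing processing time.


SPT: sort by shortest processing time
  J4: p=7
  J5: p=9
  J1: p=18
  J2: p=20
  J3: p=24
Order: J4 → J5 → J1 → J2 → J3


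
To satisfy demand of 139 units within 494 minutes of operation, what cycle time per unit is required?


Cycle time = available time / demand
= 494 / 139
= 3.55 min/unit


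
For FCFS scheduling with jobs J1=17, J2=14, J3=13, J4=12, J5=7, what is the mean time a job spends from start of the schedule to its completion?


Completion times:
  J1: completes at 17
  J2: completes at 31
  J3: completes at 44
  J4: completes at 56
  J5: completes at 63
Sum = 211
Average = 211/5
= 42.20


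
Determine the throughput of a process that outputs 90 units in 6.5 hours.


Throughput = units / time
= 90 / 6.5
= 13.8 units/hour


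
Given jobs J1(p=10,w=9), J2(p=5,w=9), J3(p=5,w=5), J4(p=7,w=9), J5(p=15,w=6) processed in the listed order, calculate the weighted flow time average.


Completion times:
  J1: C=10, w×C=9×10=90
  J2: C=15, w×C=9×15=135
  J3: C=20, w×C=5×20=100
  J4: C=27, w×C=9×27=243
  J5: C=42, w×C=6×42=252
Sum w×C = 820
Sum w = 38
Weighted avg = 820/38
= 21.58


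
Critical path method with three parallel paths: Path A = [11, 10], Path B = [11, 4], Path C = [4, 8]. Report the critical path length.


Path A: 11 + 10 = 21
Path B: 11 + 4 = 15
Path C: 4 + 8 = 12
Critical path = longest = max(21, 15, 12)
= 21 (Path A)


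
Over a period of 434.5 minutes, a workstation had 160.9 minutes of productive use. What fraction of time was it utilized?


Utilization = busy / total × 100
= 160.9 / 434.5 × 100
= 37.0%


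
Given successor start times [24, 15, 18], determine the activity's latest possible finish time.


LF = min of all successor start times
Successors start at: [24, 15, 18]
LF = min(24, 15, 18)
= 15


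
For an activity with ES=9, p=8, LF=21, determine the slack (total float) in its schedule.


EF = ES + duration = 9 + 8 = 17
LS = LF - duration = 21 - 8 = 13
Total Float = LF - EF = 21 - 17
(or LS - ES = 13 - 9)
= 4


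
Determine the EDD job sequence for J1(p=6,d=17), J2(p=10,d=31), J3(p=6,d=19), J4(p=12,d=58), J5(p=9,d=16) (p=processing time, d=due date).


EDD: sort by earliest due date
  J5: d=16, p=9
  J1: d=17, p=6
  J3: d=19, p=6
  J2: d=31, p=10
  J4: d=58, p=12
Order: J5 → J1 → J3 → J2 → J4


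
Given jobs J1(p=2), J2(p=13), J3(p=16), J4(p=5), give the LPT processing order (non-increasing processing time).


LPT: sort by longest processing time first
  J3: p=16
  J2: p=13
  J4: p=5
  J1: p=2
Order: J3 → J2 → J4 → J1


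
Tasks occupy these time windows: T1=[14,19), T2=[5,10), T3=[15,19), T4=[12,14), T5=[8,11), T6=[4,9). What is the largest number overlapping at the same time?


Check each time point for overlaps:
  t=8: 3 tasks active (T2, T5, T6)
Max concurrent = 3


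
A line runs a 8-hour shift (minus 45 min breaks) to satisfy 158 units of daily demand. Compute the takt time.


Available = 8×60 - 45 = 435 min
Takt time = 435 / 158
= 2.75 min/unit


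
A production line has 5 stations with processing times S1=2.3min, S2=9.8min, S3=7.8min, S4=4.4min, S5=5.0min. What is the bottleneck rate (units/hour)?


Bottleneck = longest station time
Station times: [2.3, 9.8, 7.8, 4.4, 5.0]
Max = 9.8 min
Rate = 60 / 9.8
= 6.12 units/hour (bottleneck: 9.8min)


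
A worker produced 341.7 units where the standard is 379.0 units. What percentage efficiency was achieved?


Efficiency = (actual / standard) × 100
= (341.7 / 379.0) × 100
= 90.2%


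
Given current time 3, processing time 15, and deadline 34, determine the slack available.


Slack = due - current_time - processing
= 34 - 3 - 15
= 16


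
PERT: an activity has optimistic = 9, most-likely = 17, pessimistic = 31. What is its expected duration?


te = (o + 4m + p) / 6
= (9 + 4×17 + 31) / 6
= (9 + 68 + 31) / 6
= 108 / 6
= 18.00


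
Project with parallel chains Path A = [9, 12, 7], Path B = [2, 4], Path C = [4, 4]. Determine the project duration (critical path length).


Path A: 9 + 12 + 7 = 28
Path B: 2 + 4 = 6
Path C: 4 + 4 = 8
Critical path = longest = max(28, 6, 8)
= 28 (Path A)


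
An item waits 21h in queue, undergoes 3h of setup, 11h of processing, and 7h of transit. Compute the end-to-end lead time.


Lead time = queue + setup + processing + transit
= 21 + 3 + 11 + 7
= 42 hours


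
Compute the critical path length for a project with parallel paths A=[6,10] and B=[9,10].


Path A: 6 + 10 = 16
Path B: 9 + 10 = 19
Critical path = longest = max(16, 19)
= 19 (Path B)


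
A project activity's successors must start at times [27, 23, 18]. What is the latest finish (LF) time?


LF = min of all successor start times
Successors start at: [27, 23, 18]
LF = min(27, 23, 18)
= 18


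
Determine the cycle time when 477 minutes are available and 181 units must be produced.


Cycle time = available time / demand
= 477 / 181
= 2.64 min/unit


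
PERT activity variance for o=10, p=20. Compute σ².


σ² = ((p - o) / 6)² = (p - o)² / 36
= (20 - 10)² / 36
= 10² / 36
= 100 / 36
= 2.7778


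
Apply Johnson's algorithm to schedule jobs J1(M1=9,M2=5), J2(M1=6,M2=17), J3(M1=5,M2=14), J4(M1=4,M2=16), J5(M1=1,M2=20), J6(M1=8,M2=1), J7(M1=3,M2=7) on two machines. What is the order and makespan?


Johnson's rule:
Group 1 (M1≤M2, sort by M1): ['J5', 'J7', 'J4', 'J3', 'J2']
Group 2 (M1>M2, sort desc M2): ['J1', 'J6']
Sequence: J5 → J7 → J4 → J3 → J2 → J1 → J6
Makespan calculation:
  J5: M1 done=1, M2 done=21
  J7: M1 done=4, M2 done=28
  J4: M1 done=8, M2 done=44
  J3: M1 done=13, M2 done=58
  J2: M1 done=19, M2 done=75
  J1: M1 done=28, M2 done=80
  J6: M1 done=36, M2 done=81
= Sequence: J5 → J7 → J4 → J3 → J2 → J1 → J6, Makespan: 81


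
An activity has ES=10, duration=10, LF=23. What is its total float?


EF = ES + duration = 10 + 10 = 20
LS = LF - duration = 23 - 10 = 13
Total Float = LF - EF = 23 - 20
(or LS - ES = 13 - 10)
= 3


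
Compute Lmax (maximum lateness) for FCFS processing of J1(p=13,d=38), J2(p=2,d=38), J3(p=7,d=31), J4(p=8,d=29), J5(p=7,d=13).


Lateness per job (L = C - d):
  J1: C=13, d=38, L=-25
  J2: C=15, d=38, L=-23
  J3: C=22, d=31, L=-9
  J4: C=30, d=29, L=1
  J5: C=37, d=13, L=24
Lmax = max(-25, -23, -9, 1, 24)
= 24


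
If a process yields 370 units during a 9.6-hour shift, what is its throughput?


Throughput = units / time
= 370 / 9.6
= 38.5 units/hour


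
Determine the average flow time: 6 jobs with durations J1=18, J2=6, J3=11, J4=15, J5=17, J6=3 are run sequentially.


Completion times:
  J1: completes at 18
  J2: completes at 24
  J3: completes at 35
  J4: completes at 50
  J5: completes at 67
  J6: completes at 70
Sum = 264
Average = 264/6
= 44.00


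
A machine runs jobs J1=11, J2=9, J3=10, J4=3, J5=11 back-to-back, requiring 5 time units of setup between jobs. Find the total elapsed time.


Makespan = Σ processing + (n-1) × setup
= (11 + 9 + 10 + 3 + 11) + (5-1)×5
= 44 + 20
= 64 time units


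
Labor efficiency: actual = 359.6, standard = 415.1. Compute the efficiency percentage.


Efficiency = (actual / standard) × 100
= (359.6 / 415.1) × 100
= 86.6%


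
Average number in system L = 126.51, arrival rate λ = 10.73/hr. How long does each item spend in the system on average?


Little's law: L = λW → W = L / λ
= 126.51 / 10.73
= 11.79 hours


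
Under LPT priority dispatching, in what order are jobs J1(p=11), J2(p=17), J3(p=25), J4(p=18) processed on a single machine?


LPT: sort by longest processing time first
  J3: p=25
  J4: p=18
  J2: p=17
  J1: p=11
Order: J3 → J4 → J2 → J1


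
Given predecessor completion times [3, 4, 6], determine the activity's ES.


ES = max of all predecessor completion times
Predecessors: [3, 4, 6]
ES = max(3, 4, 6)
= 6


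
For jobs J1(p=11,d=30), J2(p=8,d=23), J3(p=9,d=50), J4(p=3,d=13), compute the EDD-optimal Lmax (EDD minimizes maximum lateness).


EDD order: J4 → J2 → J1 → J3
Completion and lateness:
  J4: C=3, d=13, L=3-13=-10
  J2: C=11, d=23, L=11-23=-12
  J1: C=22, d=30, L=22-30=-8
  J3: C=31, d=50, L=31-50=-19
Lmax = max(-10, -12, -8, -19)
= -8


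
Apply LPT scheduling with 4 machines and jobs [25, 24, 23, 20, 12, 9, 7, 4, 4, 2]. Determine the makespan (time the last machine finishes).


Jobs (LPT sorted): [25, 24, 23, 20, 12, 9, 7, 4, 4, 2]
Machines: 4
  J=25 → Machine 1 (load: 0+25=25)
  J=24 → Machine 2 (load: 0+24=24)
  J=23 → Machine 3 (load: 0+23=23)
  J=20 → Machine 4 (load: 0+20=20)
  J=12 → Machine 4 (load: 20+12=32)
  J=9 → Machine 3 (load: 23+9=32)
  J=7 → Machine 2 (load: 24+7=31)
  J=4 → Machine 1 (load: 25+4=29)
  J=4 → Machine 1 (load: 29+4=33)
  J=2 → Machine 2 (load: 31+2=33)
Machine loads: [33, 33, 32, 32]
Makespan = max = 33 time units


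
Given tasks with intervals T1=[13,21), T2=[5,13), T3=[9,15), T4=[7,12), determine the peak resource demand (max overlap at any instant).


Check each time point for overlaps:
  t=9: 3 tasks active (T2, T3, T4)
Max concurrent = 3


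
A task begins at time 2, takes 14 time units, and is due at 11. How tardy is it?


Completion = start + processing = 2 + 14 = 16
Tardiness = max(0, C - d) = max(0, 16 - 11)
= max(0, 5)
= 5


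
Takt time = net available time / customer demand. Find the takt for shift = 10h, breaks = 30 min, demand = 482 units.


Available = 10×60 - 30 = 570 min
Takt time = 570 / 482
= 1.18 min/unit


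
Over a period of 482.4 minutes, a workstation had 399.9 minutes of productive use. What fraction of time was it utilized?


Utilization = busy / total × 100
= 399.9 / 482.4 × 100
= 82.9%


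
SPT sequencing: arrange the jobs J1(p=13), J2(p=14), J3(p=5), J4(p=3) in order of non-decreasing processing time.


SPT: sort by shortest processing time
  J4: p=3
  J3: p=5
  J1: p=13
  J2: p=14
Order: J4 → J3 → J1 → J2


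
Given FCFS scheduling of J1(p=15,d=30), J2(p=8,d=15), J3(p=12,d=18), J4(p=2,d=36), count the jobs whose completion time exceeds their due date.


Completion vs due date:
  J1: C=15, d=30 → on time
  J2: C=23, d=15 → TARDY
  J3: C=35, d=18 → TARDY
  J4: C=37, d=36 → TARDY
Tardy jobs: J2, J3, J4
Count = 3


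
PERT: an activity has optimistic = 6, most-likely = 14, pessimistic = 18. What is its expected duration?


te = (o + 4m + p) / 6
= (6 + 4×14 + 18) / 6
= (6 + 56 + 18) / 6
= 80 / 6
= 13.33


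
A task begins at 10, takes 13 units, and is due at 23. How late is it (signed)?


Completion = 10 + 13 = 23
Lateness = C - d = 23 - 23
= 0


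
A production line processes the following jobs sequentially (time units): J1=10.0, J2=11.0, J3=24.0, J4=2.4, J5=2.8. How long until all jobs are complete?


Sequential makespan: sum all processing times
= 10.0 + 11.0 + 24.0 + 2.4 + 2.8
= 50.2 time units


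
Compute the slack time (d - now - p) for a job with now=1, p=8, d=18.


Slack = due - current_time - processing
= 18 - 1 - 8
= 9


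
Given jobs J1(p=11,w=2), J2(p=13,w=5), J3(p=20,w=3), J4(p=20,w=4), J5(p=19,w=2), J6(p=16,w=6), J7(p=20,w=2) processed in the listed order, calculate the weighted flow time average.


Completion times:
  J1: C=11, w×C=2×11=22
  J2: C=24, w×C=5×24=120
  J3: C=44, w×C=3×44=132
  J4: C=64, w×C=4×64=256
  J5: C=83, w×C=2×83=166
  J6: C=99, w×C=6×99=594
  J7: C=119, w×C=2×119=238
Sum w×C = 1528
Sum w = 24
Weighted avg = 1528/24
= 63.67


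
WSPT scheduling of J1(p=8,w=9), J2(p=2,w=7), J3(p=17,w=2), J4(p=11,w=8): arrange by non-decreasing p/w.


WSPT (Smith's rule): sort by p/w ascending
  J2: p/w = 2/7 = 0.286
  J1: p/w = 8/9 = 0.889
  J4: p/w = 11/8 = 1.375
  J3: p/w = 17/2 = 8.500
Order: J2 → J1 → J4 → J3


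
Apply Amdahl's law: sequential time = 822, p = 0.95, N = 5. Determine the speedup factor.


Amdahl's law: T_p = T × ((1-p) + p/N)
= 822 × ((1-0.95) + 0.95/5)
= 822 × (0.05 + 0.1900)
= 822 × 0.2400
= 197.28
Speedup = 822/197.28
= 4.17×


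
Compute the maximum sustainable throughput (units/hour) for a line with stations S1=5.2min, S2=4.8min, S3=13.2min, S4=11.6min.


Bottleneck = longest station time
Station times: [5.2, 4.8, 13.2, 11.6]
Max = 13.2 min
Rate = 60 / 13.2
= 4.55 units/hour (bottleneck: 13.2min)


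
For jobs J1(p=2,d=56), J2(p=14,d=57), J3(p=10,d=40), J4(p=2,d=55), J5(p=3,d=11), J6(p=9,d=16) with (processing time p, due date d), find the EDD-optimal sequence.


EDD: sort by earliest due date
  J5: d=11, p=3
  J6: d=16, p=9
  J3: d=40, p=10
  J4: d=55, p=2
  J1: d=56, p=2
  J2: d=57, p=14
Order: J5 → J6 → J3 → J4 → J1 → J2


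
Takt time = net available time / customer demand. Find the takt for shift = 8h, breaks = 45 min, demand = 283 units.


Available = 8×60 - 45 = 435 min
Takt time = 435 / 283
= 1.54 min/unit


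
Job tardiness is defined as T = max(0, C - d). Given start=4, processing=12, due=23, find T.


Completion = start + processing = 4 + 12 = 16
Tardiness = max(0, C - d) = max(0, 16 - 23)
= max(0, -7)
= 0


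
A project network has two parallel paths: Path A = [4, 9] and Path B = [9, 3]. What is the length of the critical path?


Path A: 4 + 9 = 13
Path B: 9 + 3 = 12
Critical path = longest = max(13, 12)
= 13 (Path A)


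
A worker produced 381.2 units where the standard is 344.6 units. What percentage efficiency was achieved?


Efficiency = (actual / standard) × 100
= (381.2 / 344.6) × 100
= 110.6%


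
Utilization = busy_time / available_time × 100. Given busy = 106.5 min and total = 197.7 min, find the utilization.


Utilization = busy / total × 100
= 106.5 / 197.7 × 100
= 53.9%


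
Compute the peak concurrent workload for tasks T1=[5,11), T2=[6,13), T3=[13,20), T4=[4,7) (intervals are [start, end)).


Check each time point for overlaps:
  t=6: 3 tasks active (T1, T2, T4)
Max concurrent = 3


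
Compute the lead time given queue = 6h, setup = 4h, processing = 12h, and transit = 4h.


Lead time = queue + setup + processing + transit
= 6 + 4 + 12 + 4
= 26 hours


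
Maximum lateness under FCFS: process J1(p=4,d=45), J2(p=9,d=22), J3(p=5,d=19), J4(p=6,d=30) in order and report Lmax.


Lateness per job (L = C - d):
  J1: C=4, d=45, L=-41
  J2: C=13, d=22, L=-9
  J3: C=18, d=19, L=-1
  J4: C=24, d=30, L=-6
Lmax = max(-41, -9, -1, -6)
= -1


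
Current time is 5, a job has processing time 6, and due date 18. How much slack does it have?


Slack = due - current_time - processing
= 18 - 5 - 6
= 7


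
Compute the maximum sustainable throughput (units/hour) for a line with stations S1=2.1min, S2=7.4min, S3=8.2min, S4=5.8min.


Bottleneck = longest station time
Station times: [2.1, 7.4, 8.2, 5.8]
Max = 8.2 min
Rate = 60 / 8.2
= 7.32 units/hour (bottleneck: 8.2min)


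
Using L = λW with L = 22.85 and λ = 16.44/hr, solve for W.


Little's law: L = λW → W = L / λ
= 22.85 / 16.44
= 1.39 hours


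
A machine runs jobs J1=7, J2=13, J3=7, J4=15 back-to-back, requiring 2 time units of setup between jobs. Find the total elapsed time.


Makespan = Σ processing + (n-1) × setup
= (7 + 13 + 7 + 15) + (4-1)×2
= 42 + 6
= 48 time units


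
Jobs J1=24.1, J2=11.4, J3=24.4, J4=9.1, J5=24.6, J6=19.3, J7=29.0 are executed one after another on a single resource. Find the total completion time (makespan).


Sequential makespan: sum all processing times
= 24.1 + 11.4 + 24.4 + 9.1 + 24.6 + 19.3 + 29.0
= 141.9 time units


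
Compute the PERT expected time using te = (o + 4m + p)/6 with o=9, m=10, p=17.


te = (o + 4m + p) / 6
= (9 + 4×10 + 17) / 6
= (9 + 40 + 17) / 6
= 66 / 6
= 11.00


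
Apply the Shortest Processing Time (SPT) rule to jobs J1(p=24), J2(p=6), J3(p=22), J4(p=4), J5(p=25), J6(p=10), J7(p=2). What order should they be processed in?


SPT: sort by shortest processing time
  J7: p=2
  J4: p=4
  J2: p=6
  J6: p=10
  J3: p=22
  J1: p=24
  J5: p=25
Order: J7 → J4 → J2 → J6 → J3 → J1 → J5


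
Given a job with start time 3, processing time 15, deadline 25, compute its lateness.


Completion = 3 + 15 = 18
Lateness = C - d = 18 - 25
= -7


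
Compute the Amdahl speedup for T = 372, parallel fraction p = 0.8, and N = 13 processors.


Amdahl's law: T_p = T × ((1-p) + p/N)
= 372 × ((1-0.8) + 0.8/13)
= 372 × (0.20 + 0.0615)
= 372 × 0.2615
= 97.29
Speedup = 372/97.29
= 3.82×


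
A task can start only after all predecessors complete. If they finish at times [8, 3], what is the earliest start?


ES = max of all predecessor completion times
Predecessors: [8, 3]
ES = max(8, 3)
= 8


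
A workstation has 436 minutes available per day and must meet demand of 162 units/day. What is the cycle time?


Cycle time = available time / demand
= 436 / 162
= 2.69 min/unit


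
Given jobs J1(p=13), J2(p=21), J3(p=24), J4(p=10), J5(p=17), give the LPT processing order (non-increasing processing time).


LPT: sort by longest processing time first
  J3: p=24
  J2: p=21
  J5: p=17
  J1: p=13
  J4: p=10
Order: J3 → J2 → J5 → J1 → J4


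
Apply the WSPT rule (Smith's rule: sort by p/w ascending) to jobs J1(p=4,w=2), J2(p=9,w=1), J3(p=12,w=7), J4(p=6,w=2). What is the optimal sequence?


WSPT (Smith's rule): sort by p/w ascending
  J3: p/w = 12/7 = 1.714
  J1: p/w = 4/2 = 2.000
  J4: p/w = 6/2 = 3.000
  J2: p/w = 9/1 = 9.000
Order: J3 → J1 → J4 → J2


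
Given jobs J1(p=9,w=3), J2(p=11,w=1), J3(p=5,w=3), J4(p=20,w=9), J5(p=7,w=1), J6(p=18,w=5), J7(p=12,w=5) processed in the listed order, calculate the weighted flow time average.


Completion times:
  J1: C=9, w×C=3×9=27
  J2: C=20, w×C=1×20=20
  J3: C=25, w×C=3×25=75
  J4: C=45, w×C=9×45=405
  J5: C=52, w×C=1×52=52
  J6: C=70, w×C=5×70=350
  J7: C=82, w×C=5×82=410
Sum w×C = 1339
Sum w = 27
Weighted avg = 1339/27
= 49.59


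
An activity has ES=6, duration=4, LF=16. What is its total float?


EF = ES + duration = 6 + 4 = 10
LS = LF - duration = 16 - 4 = 12
Total Float = LF - EF = 16 - 10
(or LS - ES = 12 - 6)
= 6


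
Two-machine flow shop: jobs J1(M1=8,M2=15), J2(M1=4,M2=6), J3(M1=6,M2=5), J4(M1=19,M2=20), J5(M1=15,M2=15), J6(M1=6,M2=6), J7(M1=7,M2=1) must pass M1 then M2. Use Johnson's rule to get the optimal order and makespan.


Johnson's rule:
Group 1 (M1≤M2, sort by M1): ['J2', 'J6', 'J1', 'J5', 'J4']
Group 2 (M1>M2, sort desc M2): ['J3', 'J7']
Sequence: J2 → J6 → J1 → J5 → J4 → J3 → J7
Makespan calculation:
  J2: M1 done=4, M2 done=10
  J6: M1 done=10, M2 done=16
  J1: M1 done=18, M2 done=33
  J5: M1 done=33, M2 done=48
  J4: M1 done=52, M2 done=72
  J3: M1 done=58, M2 done=77
  J7: M1 done=65, M2 done=78
= Sequence: J2 → J6 → J1 → J5 → J4 → J3 → J7, Makespan: 78


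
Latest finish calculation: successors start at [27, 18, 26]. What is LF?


LF = min of all successor start times
Successors start at: [27, 18, 26]
LF = min(27, 18, 26)
= 18


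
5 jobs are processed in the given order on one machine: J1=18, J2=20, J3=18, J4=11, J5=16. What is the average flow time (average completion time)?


Completion times:
  J1: completes at 18
  J2: completes at 38
  J3: completes at 56
  J4: completes at 67
  J5: completes at 83
Sum = 262
Average = 262/5
= 52.40


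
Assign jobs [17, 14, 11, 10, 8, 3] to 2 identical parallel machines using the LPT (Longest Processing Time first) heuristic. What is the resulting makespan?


Jobs (LPT sorted): [17, 14, 11, 10, 8, 3]
Machines: 2
  J=17 → Machine 1 (load: 0+17=17)
  J=14 → Machine 2 (load: 0+14=14)
  J=11 → Machine 2 (load: 14+11=25)
  J=10 → Machine 1 (load: 17+10=27)
  J=8 → Machine 2 (load: 25+8=33)
  J=3 → Machine 1 (load: 27+3=30)
Machine loads: [30, 33]
Makespan = max = 33 time units


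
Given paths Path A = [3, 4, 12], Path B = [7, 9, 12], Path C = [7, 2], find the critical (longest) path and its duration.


Path A: 3 + 4 + 12 = 19
Path B: 7 + 9 + 12 = 28
Path C: 7 + 2 = 9
Critical path = longest = max(19, 28, 9)
= 28 (Path B)


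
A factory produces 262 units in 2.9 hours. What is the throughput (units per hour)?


Throughput = units / time
= 262 / 2.9
= 90.3 units/hour


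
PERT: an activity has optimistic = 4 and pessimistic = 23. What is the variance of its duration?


σ² = ((p - o) / 6)² = (p - o)² / 36
= (23 - 4)² / 36
= 19² / 36
= 361 / 36
= 10.0278


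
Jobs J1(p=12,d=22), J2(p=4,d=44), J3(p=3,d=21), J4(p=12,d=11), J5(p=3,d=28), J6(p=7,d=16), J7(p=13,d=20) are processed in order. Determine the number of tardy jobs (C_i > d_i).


Completion vs due date:
  J1: C=12, d=22 → on time
  J2: C=16, d=44 → on time
  J3: C=19, d=21 → on time
  J4: C=31, d=11 → TARDY
  J5: C=34, d=28 → TARDY
  J6: C=41, d=16 → TARDY
  J7: C=54, d=20 → TARDY
Tardy jobs: J4, J5, J6, J7
Count = 4


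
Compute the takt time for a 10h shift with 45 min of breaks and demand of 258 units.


Available = 10×60 - 45 = 555 min
Takt time = 555 / 258
= 2.15 min/unit


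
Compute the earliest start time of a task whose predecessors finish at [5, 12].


ES = max of all predecessor completion times
Predecessors: [5, 12]
ES = max(5, 12)
= 12


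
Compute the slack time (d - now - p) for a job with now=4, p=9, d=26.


Slack = due - current_time - processing
= 26 - 4 - 9
= 13


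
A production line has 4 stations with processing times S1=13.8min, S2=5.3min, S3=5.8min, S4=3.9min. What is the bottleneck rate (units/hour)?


Bottleneck = longest station time
Station times: [13.8, 5.3, 5.8, 3.9]
Max = 13.8 min
Rate = 60 / 13.8
= 4.35 units/hour (bottleneck: 13.8min)


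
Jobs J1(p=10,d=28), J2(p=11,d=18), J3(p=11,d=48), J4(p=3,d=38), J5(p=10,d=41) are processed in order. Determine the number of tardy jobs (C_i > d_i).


Completion vs due date:
  J1: C=10, d=28 → on time
  J2: C=21, d=18 → TARDY
  J3: C=32, d=48 → on time
  J4: C=35, d=38 → on time
  J5: C=45, d=41 → TARDY
Tardy jobs: J2, J5
Count = 2


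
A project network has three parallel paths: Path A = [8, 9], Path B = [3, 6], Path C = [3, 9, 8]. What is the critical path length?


Path A: 8 + 9 = 17
Path B: 3 + 6 = 9
Path C: 3 + 9 + 8 = 20
Critical path = longest = max(17, 9, 20)
= 20 (Path C)


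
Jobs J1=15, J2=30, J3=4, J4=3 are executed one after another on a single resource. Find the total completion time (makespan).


Sequential makespan: sum all processing times
= 15 + 30 + 4 + 3
= 52 time units


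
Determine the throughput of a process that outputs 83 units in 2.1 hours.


Throughput = units / time
= 83 / 2.1
= 39.5 units/hour


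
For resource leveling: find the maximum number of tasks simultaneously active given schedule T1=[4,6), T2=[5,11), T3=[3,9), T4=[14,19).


Check each time point for overlaps:
  t=5: 3 tasks active (T1, T2, T3)
Max concurrent = 3


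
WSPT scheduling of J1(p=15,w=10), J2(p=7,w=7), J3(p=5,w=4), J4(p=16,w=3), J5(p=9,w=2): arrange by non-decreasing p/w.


WSPT (Smith's rule): sort by p/w ascending
  J2: p/w = 7/7 = 1.000
  J3: p/w = 5/4 = 1.250
  J1: p/w = 15/10 = 1.500
  J5: p/w = 9/2 = 4.500
  J4: p/w = 16/3 = 5.333
Order: J2 → J3 → J1 → J5 → J4


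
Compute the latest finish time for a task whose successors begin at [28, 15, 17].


LF = min of all successor start times
Successors start at: [28, 15, 17]
LF = min(28, 15, 17)
= 15


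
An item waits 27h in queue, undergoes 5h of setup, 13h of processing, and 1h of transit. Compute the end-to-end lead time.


Lead time = queue + setup + processing + transit
= 27 + 5 + 13 + 1
= 46 hours


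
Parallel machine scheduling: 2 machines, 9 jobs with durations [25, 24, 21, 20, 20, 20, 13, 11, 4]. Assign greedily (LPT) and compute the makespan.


Jobs (LPT sorted): [25, 24, 21, 20, 20, 20, 13, 11, 4]
Machines: 2
  J=25 → Machine 1 (load: 0+25=25)
  J=24 → Machine 2 (load: 0+24=24)
  J=21 → Machine 2 (load: 24+21=45)
  J=20 → Machine 1 (load: 25+20=45)
  J=20 → Machine 1 (load: 45+20=65)
  J=20 → Machine 2 (load: 45+20=65)
  J=13 → Machine 1 (load: 65+13=78)
  J=11 → Machine 2 (load: 65+11=76)
  J=4 → Machine 2 (load: 76+4=80)
Machine loads: [78, 80]
Makespan = max = 80 time units


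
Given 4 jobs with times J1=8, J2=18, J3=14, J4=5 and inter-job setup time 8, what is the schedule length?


Makespan = Σ processing + (n-1) × setup
= (8 + 18 + 14 + 5) + (4-1)×8
= 45 + 24
= 69 time units


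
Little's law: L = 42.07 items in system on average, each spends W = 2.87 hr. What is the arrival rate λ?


Little's law: L = λW → λ = L / W
= 42.07 / 2.87
= 14.66 per hour


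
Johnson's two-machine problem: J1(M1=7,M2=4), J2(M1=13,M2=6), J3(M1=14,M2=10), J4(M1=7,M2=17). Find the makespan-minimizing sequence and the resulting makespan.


Johnson's rule:
Group 1 (M1≤M2, sort by M1): ['J4']
Group 2 (M1>M2, sort desc M2): ['J3', 'J2', 'J1']
Sequence: J4 → J3 → J2 → J1
Makespan calculation:
  J4: M1 done=7, M2 done=24
  J3: M1 done=21, M2 done=34
  J2: M1 done=34, M2 done=40
  J1: M1 done=41, M2 done=45
= Sequence: J4 → J3 → J2 → J1, Makespan: 45


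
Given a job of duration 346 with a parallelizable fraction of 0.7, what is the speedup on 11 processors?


Amdahl's law: T_p = T × ((1-p) + p/N)
= 346 × ((1-0.7) + 0.7/11)
= 346 × (0.30 + 0.0636)
= 346 × 0.3636
= 125.82
Speedup = 346/125.82
= 2.75×


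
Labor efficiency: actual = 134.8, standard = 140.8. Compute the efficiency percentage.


Efficiency = (actual / standard) × 100
= (134.8 / 140.8) × 100
= 95.7%


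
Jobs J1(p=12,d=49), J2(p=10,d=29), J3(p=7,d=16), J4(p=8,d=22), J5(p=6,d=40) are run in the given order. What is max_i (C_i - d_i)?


Lateness per job (L = C - d):
  J1: C=12, d=49, L=-37
  J2: C=22, d=29, L=-7
  J3: C=29, d=16, L=13
  J4: C=37, d=22, L=15
  J5: C=43, d=40, L=3
Lmax = max(-37, -7, 13, 15, 3)
= 15


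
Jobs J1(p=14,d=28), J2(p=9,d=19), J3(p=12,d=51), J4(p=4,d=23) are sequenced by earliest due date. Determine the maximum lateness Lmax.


EDD order: J2 → J4 → J1 → J3
Completion and lateness:
  J2: C=9, d=19, L=9-19=-10
  J4: C=13, d=23, L=13-23=-10
  J1: C=27, d=28, L=27-28=-1
  J3: C=39, d=51, L=39-51=-12
Lmax = max(-10, -10, -1, -12)
= -1


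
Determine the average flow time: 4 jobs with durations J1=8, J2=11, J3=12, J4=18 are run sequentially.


Completion times:
  J1: completes at 8
  J2: completes at 19
  J3: completes at 31
  J4: completes at 49
Sum = 107
Average = 107/4
= 26.75


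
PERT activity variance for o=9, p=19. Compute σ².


σ² = ((p - o) / 6)² = (p - o)² / 36
= (19 - 9)² / 36
= 10² / 36
= 100 / 36
= 2.7778


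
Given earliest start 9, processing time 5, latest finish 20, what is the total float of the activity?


EF = ES + duration = 9 + 5 = 14
LS = LF - duration = 20 - 5 = 15
Total Float = LF - EF = 20 - 14
(or LS - ES = 15 - 9)
= 6


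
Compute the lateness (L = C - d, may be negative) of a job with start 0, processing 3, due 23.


Completion = 0 + 3 = 3
Lateness = C - d = 3 - 23
= -20


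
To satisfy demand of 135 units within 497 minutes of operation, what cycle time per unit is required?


Cycle time = available time / demand
= 497 / 135
= 3.68 min/unit


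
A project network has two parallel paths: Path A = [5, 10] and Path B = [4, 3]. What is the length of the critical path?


Path A: 5 + 10 = 15
Path B: 4 + 3 = 7
Critical path = longest = max(15, 7)
= 15 (Path A)


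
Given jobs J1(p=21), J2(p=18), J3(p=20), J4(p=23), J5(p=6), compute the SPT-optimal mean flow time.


SPT order: J5 → J2 → J3 → J1 → J4
Completion times:
  J5: C=6
  J2: C=24
  J3: C=44
  J1: C=65
  J4: C=88
Sum = 227, n = 5
Mean flow = 227/5
= 45.40


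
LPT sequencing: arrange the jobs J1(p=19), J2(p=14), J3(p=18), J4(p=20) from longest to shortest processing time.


LPT: sort by longest processing time first
  J4: p=20
  J1: p=19
  J3: p=18
  J2: p=14
Order: J4 → J1 → J3 → J2


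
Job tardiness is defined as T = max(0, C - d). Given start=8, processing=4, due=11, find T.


Completion = start + processing = 8 + 4 = 12
Tardiness = max(0, C - d) = max(0, 12 - 11)
= max(0, 1)
= 1


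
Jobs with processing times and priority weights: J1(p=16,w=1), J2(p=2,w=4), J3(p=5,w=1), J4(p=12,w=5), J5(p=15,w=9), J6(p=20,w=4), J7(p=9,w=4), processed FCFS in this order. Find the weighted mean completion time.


Completion times:
  J1: C=16, w×C=1×16=16
  J2: C=18, w×C=4×18=72
  J3: C=23, w×C=1×23=23
  J4: C=35, w×C=5×35=175
  J5: C=50, w×C=9×50=450
  J6: C=70, w×C=4×70=280
  J7: C=79, w×C=4×79=316
Sum w×C = 1332
Sum w = 28
Weighted avg = 1332/28
= 47.57


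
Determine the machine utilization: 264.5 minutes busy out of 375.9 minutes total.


Utilization = busy / total × 100
= 264.5 / 375.9 × 100
= 70.4%


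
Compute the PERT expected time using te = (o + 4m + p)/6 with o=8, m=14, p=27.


te = (o + 4m + p) / 6
= (8 + 4×14 + 27) / 6
= (8 + 56 + 27) / 6
= 91 / 6
= 15.17


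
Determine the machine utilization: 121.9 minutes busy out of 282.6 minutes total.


Utilization = busy / total × 100
= 121.9 / 282.6 × 100
= 43.1%


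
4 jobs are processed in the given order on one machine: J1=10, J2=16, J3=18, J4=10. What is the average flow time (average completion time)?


Completion times:
  J1: completes at 10
  J2: completes at 26
  J3: completes at 44
  J4: completes at 54
Sum = 134
Average = 134/4
= 33.50


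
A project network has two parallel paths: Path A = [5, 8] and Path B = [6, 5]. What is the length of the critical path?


Path A: 5 + 8 = 13
Path B: 6 + 5 = 11
Critical path = longest = max(13, 11)
= 13 (Path A)


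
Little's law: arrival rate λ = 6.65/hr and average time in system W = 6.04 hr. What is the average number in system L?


Little's law: L = λ × W
= 6.65 × 6.04
= 40.17


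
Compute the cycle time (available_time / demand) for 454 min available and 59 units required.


Cycle time = available time / demand
= 454 / 59
= 7.69 min/unit


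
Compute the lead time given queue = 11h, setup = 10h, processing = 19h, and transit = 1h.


Lead time = queue + setup + processing + transit
= 11 + 10 + 19 + 1
= 41 hours


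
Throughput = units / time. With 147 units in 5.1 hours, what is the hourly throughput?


Throughput = units / time
= 147 / 5.1
= 28.8 units/hour


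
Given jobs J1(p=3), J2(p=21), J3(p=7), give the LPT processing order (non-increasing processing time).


LPT: sort by longest processing time first
  J2: p=21
  J3: p=7
  J1: p=3
Order: J2 → J3 → J1


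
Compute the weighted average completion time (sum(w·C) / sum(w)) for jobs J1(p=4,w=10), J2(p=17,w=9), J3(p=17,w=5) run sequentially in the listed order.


Completion times:
  J1: C=4, w×C=10×4=40
  J2: C=21, w×C=9×21=189
  J3: C=38, w×C=5×38=190
Sum w×C = 419
Sum w = 24
Weighted avg = 419/24
= 17.46


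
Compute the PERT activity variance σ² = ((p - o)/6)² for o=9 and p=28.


σ² = ((p - o) / 6)² = (p - o)² / 36
= (28 - 9)² / 36
= 19² / 36
= 361 / 36
= 10.0278


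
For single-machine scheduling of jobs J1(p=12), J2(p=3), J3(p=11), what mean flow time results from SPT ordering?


SPT order: J2 → J3 → J1
Completion times:
  J2: C=3
  J3: C=14
  J1: C=26
Sum = 43, n = 3
Mean flow = 43/3
= 14.33


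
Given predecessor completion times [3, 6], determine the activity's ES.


ES = max of all predecessor completion times
Predecessors: [3, 6]
ES = max(3, 6)
= 6


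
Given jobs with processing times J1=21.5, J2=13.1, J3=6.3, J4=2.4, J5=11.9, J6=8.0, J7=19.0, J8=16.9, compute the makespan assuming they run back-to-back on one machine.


Sequential makespan: sum all processing times
= 21.5 + 13.1 + 6.3 + 2.4 + 11.9 + 8.0 + 19.0 + 16.9
= 99.1 time units


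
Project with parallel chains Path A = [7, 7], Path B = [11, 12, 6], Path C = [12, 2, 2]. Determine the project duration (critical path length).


Path A: 7 + 7 = 14
Path B: 11 + 12 + 6 = 29
Path C: 12 + 2 + 2 = 16
Critical path = longest = max(14, 29, 16)
= 29 (Path B)


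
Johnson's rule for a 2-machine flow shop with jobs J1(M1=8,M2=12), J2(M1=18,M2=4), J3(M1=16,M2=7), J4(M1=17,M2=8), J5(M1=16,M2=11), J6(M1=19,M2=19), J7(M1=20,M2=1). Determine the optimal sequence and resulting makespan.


Johnson's rule:
Group 1 (M1≤M2, sort by M1): ['J1', 'J6']
Group 2 (M1>M2, sort desc M2): ['J5', 'J4', 'J3', 'J2', 'J7']
Sequence: J1 → J6 → J5 → J4 → J3 → J2 → J7
Makespan calculation:
  J1: M1 done=8, M2 done=20
  J6: M1 done=27, M2 done=46
  J5: M1 done=43, M2 done=57
  J4: M1 done=60, M2 done=68
  J3: M1 done=76, M2 done=83
  J2: M1 done=94, M2 done=98
  J7: M1 done=114, M2 done=115
= Sequence: J1 → J6 → J5 → J4 → J3 → J2 → J7, Makespan: 115


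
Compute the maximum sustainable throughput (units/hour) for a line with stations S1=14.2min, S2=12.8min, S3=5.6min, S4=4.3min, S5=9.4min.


Bottleneck = longest station time
Station times: [14.2, 12.8, 5.6, 4.3, 9.4]
Max = 14.2 min
Rate = 60 / 14.2
= 4.23 units/hour (bottleneck: 14.2min)


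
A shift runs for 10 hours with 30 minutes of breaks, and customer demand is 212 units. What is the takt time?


Available = 10×60 - 30 = 570 min
Takt time = 570 / 212
= 2.69 min/unit


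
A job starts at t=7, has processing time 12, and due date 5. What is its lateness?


Completion = 7 + 12 = 19
Lateness = C - d = 19 - 5
= 14


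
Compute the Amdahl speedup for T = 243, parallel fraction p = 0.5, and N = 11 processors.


Amdahl's law: T_p = T × ((1-p) + p/N)
= 243 × ((1-0.5) + 0.5/11)
= 243 × (0.50 + 0.0455)
= 243 × 0.5455
= 132.55
Speedup = 243/132.55
= 1.83×


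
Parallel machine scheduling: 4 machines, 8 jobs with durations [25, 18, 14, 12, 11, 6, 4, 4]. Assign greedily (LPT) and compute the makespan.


Jobs (LPT sorted): [25, 18, 14, 12, 11, 6, 4, 4]
Machines: 4
  J=25 → Machine 1 (load: 0+25=25)
  J=18 → Machine 2 (load: 0+18=18)
  J=14 → Machine 3 (load: 0+14=14)
  J=12 → Machine 4 (load: 0+12=12)
  J=11 → Machine 4 (load: 12+11=23)
  J=6 → Machine 3 (load: 14+6=20)
  J=4 → Machine 2 (load: 18+4=22)
  J=4 → Machine 3 (load: 20+4=24)
Machine loads: [25, 22, 24, 23]
Makespan = max = 25 time units


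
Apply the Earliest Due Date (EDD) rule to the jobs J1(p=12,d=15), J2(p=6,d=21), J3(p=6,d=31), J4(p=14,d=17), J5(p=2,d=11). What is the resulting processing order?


EDD: sort by earliest due date
  J5: d=11, p=2
  J1: d=15, p=12
  J4: d=17, p=14
  J2: d=21, p=6
  J3: d=31, p=6
Order: J5 → J1 → J4 → J2 → J3


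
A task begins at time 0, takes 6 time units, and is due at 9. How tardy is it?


Completion = start + processing = 0 + 6 = 6
Tardiness = max(0, C - d) = max(0, 6 - 9)
= max(0, -3)
= 0


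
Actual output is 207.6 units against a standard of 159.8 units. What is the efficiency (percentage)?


Efficiency = (actual / standard) × 100
= (207.6 / 159.8) × 100
= 129.9%


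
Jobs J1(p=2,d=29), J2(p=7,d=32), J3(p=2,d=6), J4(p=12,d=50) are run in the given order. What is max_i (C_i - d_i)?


Lateness per job (L = C - d):
  J1: C=2, d=29, L=-27
  J2: C=9, d=32, L=-23
  J3: C=11, d=6, L=5
  J4: C=23, d=50, L=-27
Lmax = max(-27, -23, 5, -27)
= 5


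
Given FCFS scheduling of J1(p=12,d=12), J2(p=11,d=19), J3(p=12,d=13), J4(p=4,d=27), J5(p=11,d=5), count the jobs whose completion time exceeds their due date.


Completion vs due date:
  J1: C=12, d=12 → on time
  J2: C=23, d=19 → TARDY
  J3: C=35, d=13 → TARDY
  J4: C=39, d=27 → TARDY
  J5: C=50, d=5 → TARDY
Tardy jobs: J2, J3, J4, J5
Count = 4


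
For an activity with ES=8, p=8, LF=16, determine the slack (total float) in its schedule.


EF = ES + duration = 8 + 8 = 16
LS = LF - duration = 16 - 8 = 8
Total Float = LF - EF = 16 - 16
(or LS - ES = 8 - 8)
= 0


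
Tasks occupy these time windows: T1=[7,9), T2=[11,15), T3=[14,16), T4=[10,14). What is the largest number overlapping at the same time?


Check each time point for overlaps:
  t=11: 2 tasks active (T2, T4)
Max concurrent = 2


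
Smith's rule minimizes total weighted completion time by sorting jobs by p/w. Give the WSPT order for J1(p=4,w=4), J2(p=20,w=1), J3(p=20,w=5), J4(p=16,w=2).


WSPT (Smith's rule): sort by p/w ascending
  J1: p/w = 4/4 = 1.000
  J3: p/w = 20/5 = 4.000
  J4: p/w = 16/2 = 8.000
  J2: p/w = 20/1 = 20.000
Order: J1 → J3 → J4 → J2


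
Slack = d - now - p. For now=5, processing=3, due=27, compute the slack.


Slack = due - current_time - processing
= 27 - 5 - 3
= 19


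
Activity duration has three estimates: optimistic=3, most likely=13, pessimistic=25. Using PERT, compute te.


te = (o + 4m + p) / 6
= (3 + 4×13 + 25) / 6
= (3 + 52 + 25) / 6
= 80 / 6
= 13.33


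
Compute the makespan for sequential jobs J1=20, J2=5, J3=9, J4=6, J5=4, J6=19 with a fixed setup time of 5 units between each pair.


Makespan = Σ processing + (n-1) × setup
= (20 + 5 + 9 + 6 + 4 + 19) + (6-1)×5
= 63 + 25
= 88 time units


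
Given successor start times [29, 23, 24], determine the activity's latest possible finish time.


LF = min of all successor start times
Successors start at: [29, 23, 24]
LF = min(29, 23, 24)
= 23


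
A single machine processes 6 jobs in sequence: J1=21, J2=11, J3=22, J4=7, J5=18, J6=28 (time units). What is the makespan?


Sequential makespan: sum all processing times
= 21 + 11 + 22 + 7 + 18 + 28
= 107 time units


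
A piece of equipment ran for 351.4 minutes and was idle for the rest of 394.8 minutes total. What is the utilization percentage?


Utilization = busy / total × 100
= 351.4 / 394.8 × 100
= 89.0%


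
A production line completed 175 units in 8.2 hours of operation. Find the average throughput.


Throughput = units / time
= 175 / 8.2
= 21.3 units/hour


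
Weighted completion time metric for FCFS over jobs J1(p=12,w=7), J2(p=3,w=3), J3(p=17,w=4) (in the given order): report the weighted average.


Completion times:
  J1: C=12, w×C=7×12=84
  J2: C=15, w×C=3×15=45
  J3: C=32, w×C=4×32=128
Sum w×C = 257
Sum w = 14
Weighted avg = 257/14
= 18.36


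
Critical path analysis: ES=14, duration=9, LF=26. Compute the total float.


EF = ES + duration = 14 + 9 = 23
LS = LF - duration = 26 - 9 = 17
Total Float = LF - EF = 26 - 23
(or LS - ES = 17 - 14)
= 3


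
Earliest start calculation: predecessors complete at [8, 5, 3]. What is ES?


ES = max of all predecessor completion times
Predecessors: [8, 5, 3]
ES = max(8, 5, 3)
= 8


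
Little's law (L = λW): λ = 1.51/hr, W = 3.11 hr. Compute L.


Little's law: L = λ × W
= 1.51 × 3.11
= 4.70


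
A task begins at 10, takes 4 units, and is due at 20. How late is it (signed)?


Completion = 10 + 4 = 14
Lateness = C - d = 14 - 20
= -6


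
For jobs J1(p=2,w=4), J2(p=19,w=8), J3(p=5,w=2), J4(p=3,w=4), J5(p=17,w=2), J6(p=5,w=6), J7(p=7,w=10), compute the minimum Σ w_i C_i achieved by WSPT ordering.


WSPT order (by p/w): J1 → J7 → J4 → J6 → J2 → J3 → J5
  J1: C=2, w·C=4×2=8
  J7: C=9, w·C=10×9=90
  J4: C=12, w·C=4×12=48
  J6: C=17, w·C=6×17=102
  J2: C=36, w·C=8×36=288
  J3: C=41, w·C=2×41=82
  J5: C=58, w·C=2×58=116
Σ w·C = 734
= 734


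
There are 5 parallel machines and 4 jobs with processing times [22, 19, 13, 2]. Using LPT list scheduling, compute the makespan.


Jobs (LPT sorted): [22, 19, 13, 2]
Machines: 5
  J=22 → Machine 1 (load: 0+22=22)
  J=19 → Machine 2 (load: 0+19=19)
  J=13 → Machine 3 (load: 0+13=13)
  J=2 → Machine 4 (load: 0+2=2)
Machine loads: [22, 19, 13, 2, 0]
Makespan = max = 22 time units
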